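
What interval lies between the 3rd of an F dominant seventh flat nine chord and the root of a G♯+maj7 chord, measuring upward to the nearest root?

major 7th

The 3rd of F dominant seventh flat nine is A; the root of G♯+maj7 is G♯.
A up to G♯ spans 7 letter names and 11 semitones — a major seventh.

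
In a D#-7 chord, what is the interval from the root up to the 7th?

Spelling the chord: D#–F#–A#–C#.
That puts D# below C#.
D# up to C# is 10 semitones, a half step narrower than a major seventh, so the interval is minor.

minor seventh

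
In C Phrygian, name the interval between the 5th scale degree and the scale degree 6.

The scale runs C D♭ E♭ F G A♭ B♭.
So we need the interval from G up to A♭.
From G to A♭: 1 semitone over a second = minor.

minor 2nd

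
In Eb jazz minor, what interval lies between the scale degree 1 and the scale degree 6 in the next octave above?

Spelling Eb jazz minor: Eb F Gb Ab Bb C D.
The scale degree 1 is Eb and the degree 6 (up an octave) is C.
Eb up to C spans 13 letter names and 21 semitones — a major thirteenth.

major thirteenth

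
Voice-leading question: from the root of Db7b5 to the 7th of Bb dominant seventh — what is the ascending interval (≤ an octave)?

perfect fifth

The root of Db7b5 is Db; the 7th of Bb dominant seventh is Ab.
From Db to Ab is 7 semitones, exactly the perfect fifth.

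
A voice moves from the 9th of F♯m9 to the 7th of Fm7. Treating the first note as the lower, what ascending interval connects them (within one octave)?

F♯m9 has G♯ as its 9th, and Fm7 has E♭ as its 7th.
6 letter names make it a sixth; at 7 semitones (a whole step narrower than major) the quality is diminished.

d6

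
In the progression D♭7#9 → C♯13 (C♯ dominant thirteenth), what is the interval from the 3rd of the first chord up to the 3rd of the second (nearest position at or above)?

The 3rd of D♭7#9 is F; the 3rd of C♯13 (C♯ dominant thirteenth) is E♯.
F up to E♯ is 12 semitones, a half step wider than a major seventh, so the interval is augmented.

augmented seventh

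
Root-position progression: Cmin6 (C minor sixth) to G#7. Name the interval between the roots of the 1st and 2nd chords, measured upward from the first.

augmented fifth

The roots are C and G#.
5 letter names make it a fifth; at 8 semitones (a half step wider than perfect) the quality is augmented.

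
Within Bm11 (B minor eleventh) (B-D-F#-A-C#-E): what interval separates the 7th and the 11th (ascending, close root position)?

perfect 5th

7th = A; 11th = E.
From A to E is 7 semitones, exactly the perfect fifth.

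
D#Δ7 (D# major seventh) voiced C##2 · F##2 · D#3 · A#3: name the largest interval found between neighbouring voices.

m6

Adjacent intervals: C##2→F##2 = perfect fourth; F##2→D#3 = minor sixth; D#3→A#3 = perfect fifth.
The largest is F##2 to D#3, a minor sixth (8 semitones).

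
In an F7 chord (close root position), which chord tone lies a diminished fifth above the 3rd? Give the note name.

The chord tones of F dominant seventh are F-A-C-E♭.
The 3rd is A. A diminished fifth above A is E♭.
E♭ is the chord's 7th.

Eb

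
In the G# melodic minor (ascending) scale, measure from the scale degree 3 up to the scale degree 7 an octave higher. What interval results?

augmented twelfth

The scale runs G# A# B C# D# E# F##.
So we need the interval from B up to F##.
From B to F##: 20 semitones over a twelfth = augmented.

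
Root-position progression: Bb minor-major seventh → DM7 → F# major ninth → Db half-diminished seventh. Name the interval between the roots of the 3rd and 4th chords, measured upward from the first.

diminished 6th

The roots are F# and Db.
From F# to Db: 7 semitones over a sixth = diminished.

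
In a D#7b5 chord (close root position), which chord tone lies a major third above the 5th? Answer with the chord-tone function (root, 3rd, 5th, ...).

Spelling the chord: D#–F##–A–C#.
The 5th is A. A major third above A is C#.
C# is the chord's 7th.

7th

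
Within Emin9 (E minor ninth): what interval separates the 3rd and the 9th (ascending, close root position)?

M7

Em9 (E minor ninth): E, G, B, D, F#.
That puts G below F#.
G up to F# spans 7 letter names and 11 semitones — a major seventh.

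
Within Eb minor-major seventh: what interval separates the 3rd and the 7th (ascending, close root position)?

Spelling the chord: Eb–Gb–Bb–D.
So we need the interval from Gb up to D.
From Gb to D: 8 semitones over a fifth = augmented.

augmented 5th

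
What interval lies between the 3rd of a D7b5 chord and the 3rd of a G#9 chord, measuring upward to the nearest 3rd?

augmented 4th

The 3rd of D7b5 is F#; the 3rd of G#9 is B#.
F# up to B# is 6 semitones, a half step wider than a perfect fourth, so the interval is augmented.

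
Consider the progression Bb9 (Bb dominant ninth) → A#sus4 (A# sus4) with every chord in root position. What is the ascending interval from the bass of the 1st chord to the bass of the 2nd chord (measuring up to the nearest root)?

augmented 7th

The roots are Bb and A#.
From Bb to A#: 12 semitones over a seventh = augmented.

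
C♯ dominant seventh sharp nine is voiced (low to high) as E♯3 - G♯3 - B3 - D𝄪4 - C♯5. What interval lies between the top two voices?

diminished seventh

Those voices are D𝄪4 and C♯5.
From D𝄪 to C♯: 9 semitones over a seventh = diminished.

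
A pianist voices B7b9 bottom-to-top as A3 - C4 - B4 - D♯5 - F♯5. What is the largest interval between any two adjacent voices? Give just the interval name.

Adjacent intervals: A3→C4 = minor third; C4→B4 = major seventh; B4→D♯5 = major third; D♯5→F♯5 = minor third.
The largest is C4 to B4, a major seventh (11 semitones).

M7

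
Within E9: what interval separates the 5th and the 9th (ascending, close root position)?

E9: E-G♯-B-D-F♯.
That puts B below F♯.
Counting 5 letters and 7 half steps from B gives a perfect fifth.

perfect 5th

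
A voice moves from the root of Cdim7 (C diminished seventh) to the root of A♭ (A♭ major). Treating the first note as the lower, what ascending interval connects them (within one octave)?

minor 6th

The root of Cdim7 (C diminished seventh) is C; the root of A♭ (A♭ major) is A♭.
C up to A♭ is 8 semitones, a half step narrower than a major sixth, so the interval is minor.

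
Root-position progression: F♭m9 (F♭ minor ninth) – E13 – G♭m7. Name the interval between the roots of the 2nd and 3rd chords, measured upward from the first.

The roots are E and G♭.
3 letter names make it a third; at 2 semitones (a whole step narrower than major) the quality is diminished.

d3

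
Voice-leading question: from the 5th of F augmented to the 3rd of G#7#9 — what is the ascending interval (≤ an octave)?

major seventh

The 5th of F augmented is C#; the 3rd of G#7#9 is B#.
C# up to B# spans 7 letter names and 11 semitones — a major seventh.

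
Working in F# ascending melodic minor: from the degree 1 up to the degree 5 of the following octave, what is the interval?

P12

Spelling F# ascending melodic minor: F# G# A B C# D# E#.
Degree 1 = F#; degree 5 (up an octave) = C#.
F# up to C# spans 12 letter names and 19 semitones — a perfect twelfth.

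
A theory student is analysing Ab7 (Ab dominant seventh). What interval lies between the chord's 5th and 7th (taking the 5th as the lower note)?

Ab dominant seventh: Ab, C, Eb, Gb.
The 5th is Eb and the 7th is Gb.
Eb up to Gb is 3 semitones, a half step narrower than a major third, so the interval is minor.

minor third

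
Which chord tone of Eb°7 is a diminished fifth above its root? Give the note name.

Spelling the chord: Eb–Gb–Bbb–Dbb.
The root is Eb. A diminished fifth above Eb is Bbb.
Bbb is the chord's 5th.

Bbb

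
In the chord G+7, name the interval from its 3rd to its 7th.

diminished 5th

G augmented seventh: G-B-D♯-F.
So we need the interval from B up to F.
B up to F is 6 semitones, a half step narrower than a perfect fifth, so the interval is diminished.
This 3–7 tritone is the characteristic tension at the heart of the dominant sound.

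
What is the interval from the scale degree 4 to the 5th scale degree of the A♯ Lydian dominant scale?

Spelling the A♯ Lydian dominant scale: A♯ B♯ C𝄪 D𝄪 E♯ F𝄪 G♯.
So we need the interval from D𝄪 up to E♯.
D𝄪 up to E♯ is 1 semitone, a half step narrower than a major second, so the interval is minor.

minor second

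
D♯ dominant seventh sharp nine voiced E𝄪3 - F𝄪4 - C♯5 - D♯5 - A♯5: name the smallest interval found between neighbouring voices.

major second

Adjacent intervals: E𝄪3→F𝄪4 = minor ninth; F𝄪4→C♯5 = diminished fifth; C♯5→D♯5 = major second; D♯5→A♯5 = perfect fifth.
The smallest is C♯5 to D♯5, a major second (2 semitones).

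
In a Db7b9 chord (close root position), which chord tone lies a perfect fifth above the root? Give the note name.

Ab

Db7b9 is spelled Db F Ab Cb Ebb.
The root is Db. A perfect fifth above Db is Ab.
Ab is the chord's 5th.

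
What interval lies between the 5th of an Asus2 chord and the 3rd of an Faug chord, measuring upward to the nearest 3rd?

P4

The 5th of Asus2 is E; the 3rd of Faug is A.
E up to A spans 4 letter names and 5 semitones — a perfect fourth.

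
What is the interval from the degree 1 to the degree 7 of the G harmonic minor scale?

Spelling the G harmonic minor scale: G A Bb C D Eb F#.
That puts G below F#.
G up to F# spans 7 letter names and 11 semitones — a major seventh.

major 7th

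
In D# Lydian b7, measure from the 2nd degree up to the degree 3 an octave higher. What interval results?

D# lydian dominant: D# E# F## G## A# B# C#.
2nd degree = E#; degree 3 (up an octave) = F##.
From E# to F## is 14 semitones, exactly the major ninth.

major 9th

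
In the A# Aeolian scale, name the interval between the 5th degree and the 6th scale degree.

The scale runs A# B# C# D# E# F# G#.
The 5th degree is E# and the scale degree 6 is F#.
From E# to F#: 1 semitone over a second = minor.

m2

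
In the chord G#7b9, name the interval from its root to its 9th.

minor ninth

G#7b9 is spelled G#–B#–D#–F#–A.
That puts G# below A.
9 letter names make it a ninth; at 13 semitones (a half step narrower than major) the quality is minor.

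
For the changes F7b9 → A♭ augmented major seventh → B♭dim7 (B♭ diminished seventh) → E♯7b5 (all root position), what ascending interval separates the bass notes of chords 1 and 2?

m3

The roots are F and A♭.
3 letter names make it a third; at 3 semitones (a half step narrower than major) the quality is minor.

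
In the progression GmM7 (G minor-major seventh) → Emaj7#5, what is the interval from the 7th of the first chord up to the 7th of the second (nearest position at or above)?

major sixth

The 7th of GmM7 (G minor-major seventh) is F#; the 7th of Emaj7#5 is D#.
F# up to D# spans 6 letter names and 9 semitones — a major sixth.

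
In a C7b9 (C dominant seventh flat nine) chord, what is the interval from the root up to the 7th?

m7

Spelling the chord: C-E-G-Bb-Db.
The root is C and the 7th is Bb.
7 letter names make it a seventh; at 10 semitones (a half step narrower than major) the quality is minor.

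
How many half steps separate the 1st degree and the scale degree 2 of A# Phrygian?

The scale is A# B C# D# E# F# G#.
A# up to B is a minor second — 1 semitone.

1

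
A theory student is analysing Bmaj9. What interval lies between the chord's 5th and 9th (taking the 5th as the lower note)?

The chord tones of Bmaj9 are B–D♯–F♯–A♯–C♯.
The 5th is F♯ and the 9th is C♯.
F♯ up to C♯ spans 5 letter names and 7 semitones — a perfect fifth.

perfect fifth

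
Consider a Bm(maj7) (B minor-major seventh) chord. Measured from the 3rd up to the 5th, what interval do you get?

major 3rd

The chord tones of Bm(maj7) (B minor-major seventh) are B–D–F#–A#.
3rd = D; 5th = F#.
From D to F# is 4 semitones, exactly the major third.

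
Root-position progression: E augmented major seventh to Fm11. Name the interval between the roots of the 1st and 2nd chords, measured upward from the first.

The roots are E and F.
From E to F: 1 semitone over a second = minor.

m2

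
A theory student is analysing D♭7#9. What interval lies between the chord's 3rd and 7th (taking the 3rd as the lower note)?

The chord tones of D♭ dominant seventh sharp nine are D♭–F–A♭–C♭–E.
That puts F below C♭.
From F to C♭: 6 semitones over a fifth = diminished.

d5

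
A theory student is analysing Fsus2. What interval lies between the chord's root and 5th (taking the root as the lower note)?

P5

The chord tones of Fsus2 are F G C.
The root is F and the 5th is C.
F up to C spans 5 letter names and 7 semitones — a perfect fifth.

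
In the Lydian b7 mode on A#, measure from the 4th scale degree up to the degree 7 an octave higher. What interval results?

A# lydian dominant: A# B# C## D## E# F## G#.
4th scale degree = D##; 7th degree (up an octave) = G#.
From D## to G#: 16 semitones over an eleventh = diminished.

diminished eleventh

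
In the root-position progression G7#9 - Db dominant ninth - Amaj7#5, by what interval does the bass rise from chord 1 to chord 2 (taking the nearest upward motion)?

The roots are G and Db.
5 letter names make it a fifth; at 6 semitones (a half step narrower than perfect) the quality is diminished.

diminished fifth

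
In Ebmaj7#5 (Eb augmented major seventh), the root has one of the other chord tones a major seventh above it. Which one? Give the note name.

Spelling the chord: Eb G B D.
The root is Eb. A major seventh above Eb is D.
D is the chord's 7th.

D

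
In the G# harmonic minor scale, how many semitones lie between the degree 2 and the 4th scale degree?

The scale is G# A# B C# D# E F##.
A# up to C# is a minor third — 3 semitones.

3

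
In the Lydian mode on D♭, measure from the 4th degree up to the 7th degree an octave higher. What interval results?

The scale runs D♭ E♭ F G A♭ B♭ C.
So we need the interval from G up to C.
Counting 11 letters and 17 half steps from G gives a perfect eleventh.

perfect eleventh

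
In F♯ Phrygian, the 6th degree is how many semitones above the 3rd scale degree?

5

The scale is F♯ G A B C♯ D E.
A up to D is a perfect fourth — 5 semitones.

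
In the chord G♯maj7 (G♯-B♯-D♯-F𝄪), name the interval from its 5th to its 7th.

major third

5th = D♯; 7th = F𝄪.
D♯ up to F𝄪 spans 3 letter names and 4 semitones — a major third.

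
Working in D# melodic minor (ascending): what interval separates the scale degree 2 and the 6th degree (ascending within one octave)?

perfect 5th

D# melodic minor: D# E# F# G# A# B# C##.
That puts E# below B#.
Counting 5 letters and 7 half steps from E# gives a perfect fifth.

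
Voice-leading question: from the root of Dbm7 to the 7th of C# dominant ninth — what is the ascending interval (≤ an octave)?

augmented 6th

The root of Dbm7 is Db; the 7th of C# dominant ninth is B.
6 letter names make it a sixth; at 10 semitones (a half step wider than major) the quality is augmented.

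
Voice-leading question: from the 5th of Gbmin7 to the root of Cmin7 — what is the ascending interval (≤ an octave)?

Gbmin7 has Db as its 5th, and Cmin7 has C as its root.
From Db to C is 11 semitones, exactly the major seventh.

major 7th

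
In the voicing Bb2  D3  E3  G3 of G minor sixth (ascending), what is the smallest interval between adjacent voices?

major second

Adjacent intervals: Bb2→D3 = major third; D3→E3 = major second; E3→G3 = minor third.
The smallest is D3 to E3, a major second (2 semitones).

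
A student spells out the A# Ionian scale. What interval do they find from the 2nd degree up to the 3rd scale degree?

major 2nd

The scale runs A# B# C## D# E# F## G##.
That puts B# below C##.
B# up to C## spans 2 letter names and 2 semitones — a major second.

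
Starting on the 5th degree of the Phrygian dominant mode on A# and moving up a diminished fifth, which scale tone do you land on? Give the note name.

B

The scale is A# B C## D# E# F# G#.
The 5th degree is E#; a diminished fifth above that is B — scale degree 2.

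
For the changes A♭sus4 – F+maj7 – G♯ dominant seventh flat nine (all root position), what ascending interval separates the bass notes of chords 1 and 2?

major sixth

The roots are A♭ and F.
A♭ up to F spans 6 letter names and 9 semitones — a major sixth.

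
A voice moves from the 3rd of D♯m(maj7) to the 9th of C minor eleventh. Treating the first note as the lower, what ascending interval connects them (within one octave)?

minor sixth

The 3rd of D♯m(maj7) is F♯; the 9th of C minor eleventh is D.
From F♯ to D: 8 semitones over a sixth = minor.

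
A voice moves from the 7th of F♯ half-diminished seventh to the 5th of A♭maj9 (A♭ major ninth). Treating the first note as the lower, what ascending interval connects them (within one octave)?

diminished octave

The 7th of F♯ half-diminished seventh is E; the 5th of A♭maj9 (A♭ major ninth) is E♭.
From E to E♭: 11 semitones over an octave = diminished.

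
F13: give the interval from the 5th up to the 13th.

F13: F A C Eb G D.
5th = C; 13th = D.
C up to D spans 9 letter names and 14 semitones — a major ninth.

major ninth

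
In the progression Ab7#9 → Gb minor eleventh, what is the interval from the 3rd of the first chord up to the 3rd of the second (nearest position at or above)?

diminished 7th

Ab7#9 has C as its 3rd, and Gb minor eleventh has Bbb as its 3rd.
From C to Bbb: 9 semitones over a seventh = diminished.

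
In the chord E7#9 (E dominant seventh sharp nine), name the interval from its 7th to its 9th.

augmented 3rd

E7#9 (E dominant seventh sharp nine) is spelled E-G#-B-D-F##.
That puts D below F##.
From D to F##: 5 semitones over a third = augmented.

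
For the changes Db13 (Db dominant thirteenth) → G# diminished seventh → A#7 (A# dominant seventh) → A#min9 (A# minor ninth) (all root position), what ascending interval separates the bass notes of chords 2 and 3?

The roots are G# and A#.
From G# to A# is 2 semitones, exactly the major second.

major second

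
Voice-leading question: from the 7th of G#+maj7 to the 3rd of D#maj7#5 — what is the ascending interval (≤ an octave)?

perfect unison

G#+maj7 has F## as its 7th, and D#maj7#5 has F## as its 3rd.
From F## to F## is 0 semitones, exactly the perfect unison.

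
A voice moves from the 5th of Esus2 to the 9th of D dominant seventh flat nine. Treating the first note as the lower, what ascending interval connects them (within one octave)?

diminished fourth

Esus2 has B as its 5th, and D dominant seventh flat nine has E♭ as its 9th.
From B to E♭: 4 semitones over a fourth = diminished.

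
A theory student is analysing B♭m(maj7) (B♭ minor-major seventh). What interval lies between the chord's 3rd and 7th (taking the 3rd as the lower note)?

augmented fifth

B♭mM7: B♭-D♭-F-A.
3rd = D♭; 7th = A.
From D♭ to A: 8 semitones over a fifth = augmented.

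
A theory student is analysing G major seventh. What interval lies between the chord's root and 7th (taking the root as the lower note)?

G major seventh: G, B, D, F♯.
That puts G below F♯.
Counting 7 letters and 11 half steps from G gives a major seventh.

major 7th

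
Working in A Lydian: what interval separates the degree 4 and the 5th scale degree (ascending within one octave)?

The scale runs A B C# D# E F# G#.
So we need the interval from D# up to E.
D# up to E is 1 semitone, a half step narrower than a major second, so the interval is minor.

m2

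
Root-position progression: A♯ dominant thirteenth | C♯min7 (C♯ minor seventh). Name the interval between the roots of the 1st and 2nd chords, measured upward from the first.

minor third

The roots are A♯ and C♯.
3 letter names make it a third; at 3 semitones (a half step narrower than major) the quality is minor.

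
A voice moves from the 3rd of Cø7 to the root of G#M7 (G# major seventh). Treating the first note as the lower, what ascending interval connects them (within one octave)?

The 3rd of Cø7 is Eb; the root of G#M7 (G# major seventh) is G#.
3 letter names make it a third; at 5 semitones (a half step wider than major) the quality is augmented.

A3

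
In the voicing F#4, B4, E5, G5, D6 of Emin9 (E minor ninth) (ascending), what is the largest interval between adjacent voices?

Adjacent intervals: F#4→B4 = perfect fourth; B4→E5 = perfect fourth; E5→G5 = minor third; G5→D6 = perfect fifth.
The largest is G5 to D6, a perfect fifth (7 semitones).

perfect 5th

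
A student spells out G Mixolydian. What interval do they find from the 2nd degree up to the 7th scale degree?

minor sixth

Spelling G Mixolydian: G A B C D E F.
2nd degree = A; 7th scale degree = F.
A up to F is 8 semitones, a half step narrower than a major sixth, so the interval is minor.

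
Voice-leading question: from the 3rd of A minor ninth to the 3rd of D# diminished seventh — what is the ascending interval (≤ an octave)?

augmented fourth

The 3rd of A minor ninth is C; the 3rd of D# diminished seventh is F#.
C up to F# is 6 semitones, a half step wider than a perfect fourth, so the interval is augmented.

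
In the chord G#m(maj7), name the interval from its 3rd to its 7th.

G#mM7: G#–B–D#–F##.
3rd = B; 7th = F##.
B up to F## is 8 semitones, a half step wider than a perfect fifth, so the interval is augmented.

augmented fifth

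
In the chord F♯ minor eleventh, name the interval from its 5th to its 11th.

F♯m11 (F♯ minor eleventh): F♯-A-C♯-E-G♯-B.
The 5th is C♯ and the 11th is B.
From C♯ to B: 10 semitones over a seventh = minor.

m7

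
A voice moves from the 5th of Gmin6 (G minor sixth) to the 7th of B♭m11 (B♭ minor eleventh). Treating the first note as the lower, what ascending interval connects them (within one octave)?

The 5th of Gmin6 (G minor sixth) is D; the 7th of B♭m11 (B♭ minor eleventh) is A♭.
5 letter names make it a fifth; at 6 semitones (a half step narrower than perfect) the quality is diminished.

d5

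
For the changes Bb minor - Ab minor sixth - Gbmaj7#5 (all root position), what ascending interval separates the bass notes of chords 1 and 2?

minor 7th

The roots are Bb and Ab.
From Bb to Ab: 10 semitones over a seventh = minor.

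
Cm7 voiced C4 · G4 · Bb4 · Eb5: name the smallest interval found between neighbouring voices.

m3

Adjacent intervals: C4→G4 = perfect fifth; G4→Bb4 = minor third; Bb4→Eb5 = perfect fourth.
The smallest is G4 to Bb4, a minor third (3 semitones).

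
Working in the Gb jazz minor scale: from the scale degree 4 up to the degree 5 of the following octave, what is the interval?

Spelling the Gb jazz minor scale: Gb Ab Bbb Cb Db Eb F.
The scale degree 4 is Cb and the degree 5 (up an octave) is Db.
Cb up to Db spans 9 letter names and 14 semitones — a major ninth.

major ninth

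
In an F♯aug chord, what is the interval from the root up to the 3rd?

F♯+ (F♯ augmented): F♯-A♯-C𝄪.
The root is F♯ and the 3rd is A♯.
Counting 3 letters and 4 half steps from F♯ gives a major third.

M3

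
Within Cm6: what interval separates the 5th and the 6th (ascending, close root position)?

major second

Cmin6 (C minor sixth): C Eb G A.
So we need the interval from G up to A.
G up to A spans 2 letter names and 2 semitones — a major second.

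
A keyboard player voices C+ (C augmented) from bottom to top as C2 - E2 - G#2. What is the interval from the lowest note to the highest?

The outer voices are C2 and G#2.
C up to G# is 8 semitones, a half step wider than a perfect fifth, so the interval is augmented.

A5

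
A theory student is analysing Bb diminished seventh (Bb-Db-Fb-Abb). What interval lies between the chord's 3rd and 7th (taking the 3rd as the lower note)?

So we need the interval from Db up to Abb.
Db up to Abb is 6 semitones, a half step narrower than a perfect fifth, so the interval is diminished.

diminished fifth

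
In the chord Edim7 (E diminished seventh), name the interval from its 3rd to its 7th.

d5

E°7 (E diminished seventh) is spelled E, G, Bb, Db.
The 3rd is G and the 7th is Db.
G up to Db is 6 semitones, a half step narrower than a perfect fifth, so the interval is diminished.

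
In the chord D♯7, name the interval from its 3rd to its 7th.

diminished fifth

The chord tones of D♯7 are D♯–F𝄪–A♯–C♯.
That puts F𝄪 below C♯.
From F𝄪 to C♯: 6 semitones over a fifth = diminished.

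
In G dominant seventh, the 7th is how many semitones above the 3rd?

6

G7 is spelled G B D F.
B to F is a diminished fifth: 6 semitones.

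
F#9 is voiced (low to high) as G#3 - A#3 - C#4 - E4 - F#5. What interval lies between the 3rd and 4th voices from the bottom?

Those voices are C#4 and E4.
C# up to E is 3 semitones, a half step narrower than a major third, so the interval is minor.

minor third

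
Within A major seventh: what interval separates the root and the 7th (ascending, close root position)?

A major seventh: A–C♯–E–G♯.
That puts A below G♯.
From A to G♯ is 11 semitones, exactly the major seventh.

major seventh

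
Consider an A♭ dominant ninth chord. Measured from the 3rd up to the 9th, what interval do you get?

A♭ dominant ninth: A♭–C–E♭–G♭–B♭.
The 3rd is C and the 9th is B♭.
From C to B♭: 10 semitones over a seventh = minor.

m7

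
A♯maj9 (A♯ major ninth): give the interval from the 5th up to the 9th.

perfect fifth

A♯maj9 (A♯ major ninth): A♯, C𝄪, E♯, G𝄪, B♯.
The 5th is E♯ and the 9th is B♯.
From E♯ to B♯ is 7 semitones, exactly the perfect fifth.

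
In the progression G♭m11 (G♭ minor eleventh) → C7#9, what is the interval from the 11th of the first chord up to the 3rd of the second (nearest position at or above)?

augmented third

The 11th of G♭m11 (G♭ minor eleventh) is C♭; the 3rd of C7#9 is E.
3 letter names make it a third; at 5 semitones (a half step wider than major) the quality is augmented.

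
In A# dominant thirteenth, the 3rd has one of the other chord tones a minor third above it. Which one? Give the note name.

The chord tones of A#13 (A# dominant thirteenth) are A#, C##, E#, G#, B#, F##.
The 3rd is C##. A minor third above C## is E#.
E# is the chord's 5th.

E#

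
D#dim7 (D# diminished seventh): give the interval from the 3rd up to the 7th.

D#°7 (D# diminished seventh): D#-F#-A-C.
The 3rd is F# and the 7th is C.
From F# to C: 6 semitones over a fifth = diminished.

diminished fifth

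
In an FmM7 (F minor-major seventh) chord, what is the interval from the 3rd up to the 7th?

F minor-major seventh is spelled F, A♭, C, E.
That puts A♭ below E.
5 letter names make it a fifth; at 8 semitones (a half step wider than perfect) the quality is augmented.

A5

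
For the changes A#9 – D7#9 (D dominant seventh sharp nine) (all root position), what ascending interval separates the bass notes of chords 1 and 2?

diminished fourth

The roots are A# and D.
A# up to D is 4 semitones, a half step narrower than a perfect fourth, so the interval is diminished.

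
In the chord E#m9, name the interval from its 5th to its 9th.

E# minor ninth is spelled E#-G#-B#-D#-F##.
So we need the interval from B# up to F##.
From B# to F## is 7 semitones, exactly the perfect fifth.

perfect fifth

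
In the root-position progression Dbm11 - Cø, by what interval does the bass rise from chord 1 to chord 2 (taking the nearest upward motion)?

The roots are Db and C.
Db up to C spans 7 letter names and 11 semitones — a major seventh.

major seventh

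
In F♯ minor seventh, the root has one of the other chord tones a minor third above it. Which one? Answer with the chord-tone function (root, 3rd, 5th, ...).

F♯-7 is spelled F♯ A C♯ E.
The root is F♯. A minor third above F♯ is A.
A is the chord's 3rd.

3rd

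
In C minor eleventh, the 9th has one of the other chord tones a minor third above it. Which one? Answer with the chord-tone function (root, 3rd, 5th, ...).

Cm11 is spelled C Eb G Bb D F.
The 9th is D. A minor third above D is F.
F is the chord's 11th.

11th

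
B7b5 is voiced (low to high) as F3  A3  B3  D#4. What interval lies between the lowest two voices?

Those voices are F3 and A3.
Counting 3 letters and 4 half steps from F gives a major third.

major third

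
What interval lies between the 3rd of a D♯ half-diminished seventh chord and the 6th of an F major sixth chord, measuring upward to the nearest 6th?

D♯ half-diminished seventh has F♯ as its 3rd, and F major sixth has D as its 6th.
6 letter names make it a sixth; at 8 semitones (a half step narrower than major) the quality is minor.

minor sixth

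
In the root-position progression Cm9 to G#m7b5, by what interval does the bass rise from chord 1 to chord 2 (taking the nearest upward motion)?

The roots are C and G#.
5 letter names make it a fifth; at 8 semitones (a half step wider than perfect) the quality is augmented.

augmented fifth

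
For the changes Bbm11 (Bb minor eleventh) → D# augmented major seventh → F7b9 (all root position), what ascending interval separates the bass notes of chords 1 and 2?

augmented third

The roots are Bb and D#.
Bb up to D# is 5 semitones, a half step wider than a major third, so the interval is augmented.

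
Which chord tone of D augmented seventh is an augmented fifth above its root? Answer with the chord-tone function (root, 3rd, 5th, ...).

D+7 (D augmented seventh): D-F#-A#-C.
The root is D. An augmented fifth above D is A#.
A# is the chord's 5th.

5th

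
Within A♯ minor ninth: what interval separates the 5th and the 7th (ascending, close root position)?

A♯m9 (A♯ minor ninth): A♯–C♯–E♯–G♯–B♯.
The 5th is E♯ and the 7th is G♯.
3 letter names make it a third; at 3 semitones (a half step narrower than major) the quality is minor.

minor 3rd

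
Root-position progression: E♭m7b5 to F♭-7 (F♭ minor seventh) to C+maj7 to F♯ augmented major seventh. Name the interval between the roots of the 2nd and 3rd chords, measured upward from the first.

The roots are F♭ and C.
F♭ up to C is 8 semitones, a half step wider than a perfect fifth, so the interval is augmented.

augmented fifth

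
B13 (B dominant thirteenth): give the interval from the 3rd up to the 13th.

B13 (B dominant thirteenth) is spelled B–D♯–F♯–A–C♯–G♯.
The 3rd is D♯ and the 13th is G♯.
D♯ up to G♯ spans 11 letter names and 17 semitones — a perfect eleventh.

perfect eleventh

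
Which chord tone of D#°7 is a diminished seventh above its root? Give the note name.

C

Spelling the chord: D#-F#-A-C.
The root is D#. A diminished seventh above D# is C.
C is the chord's 7th.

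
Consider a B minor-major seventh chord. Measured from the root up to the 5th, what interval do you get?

P5

Spelling the chord: B, D, F#, A#.
The root is B and the 5th is F#.
From B to F# is 7 semitones, exactly the perfect fifth.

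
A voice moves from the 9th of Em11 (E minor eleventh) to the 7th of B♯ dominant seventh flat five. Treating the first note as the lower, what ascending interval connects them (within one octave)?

The 9th of Em11 (E minor eleventh) is F♯; the 7th of B♯ dominant seventh flat five is A♯.
F♯ up to A♯ spans 3 letter names and 4 semitones — a major third.

M3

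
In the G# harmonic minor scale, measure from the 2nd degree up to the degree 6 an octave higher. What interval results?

diminished twelfth

Spelling the G# harmonic minor scale: G# A# B C# D# E F##.
The 2nd degree is A# and the 6th scale degree (up an octave) is E.
12 letter names make it a twelfth; at 18 semitones (a half step narrower than perfect) the quality is diminished.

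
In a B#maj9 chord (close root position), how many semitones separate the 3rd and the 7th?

B# major ninth: B# D## F## A## C##.
D## to A## is a perfect fifth: 7 semitones.

7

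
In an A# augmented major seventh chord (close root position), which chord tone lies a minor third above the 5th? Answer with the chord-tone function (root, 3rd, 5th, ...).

The chord tones of A#maj7#5 (A# augmented major seventh) are A#, C##, E##, G##.
The 5th is E##. A minor third above E## is G##.
G## is the chord's 7th.

7th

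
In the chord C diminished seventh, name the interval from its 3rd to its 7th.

Cdim7: C, Eb, Gb, Bbb.
3rd = Eb; 7th = Bbb.
Eb up to Bbb is 6 semitones, a half step narrower than a perfect fifth, so the interval is diminished.

diminished fifth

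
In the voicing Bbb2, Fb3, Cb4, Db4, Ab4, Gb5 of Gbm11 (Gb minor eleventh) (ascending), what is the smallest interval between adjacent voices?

Adjacent intervals: Bbb2→Fb3 = perfect fifth; Fb3→Cb4 = perfect fifth; Cb4→Db4 = major second; Db4→Ab4 = perfect fifth; Ab4→Gb5 = minor seventh.
The smallest is Cb4 to Db4, a major second (2 semitones).

M2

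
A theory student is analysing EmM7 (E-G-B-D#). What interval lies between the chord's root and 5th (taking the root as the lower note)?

perfect fifth

Root = E; 5th = B.
Counting 5 letters and 7 half steps from E gives a perfect fifth.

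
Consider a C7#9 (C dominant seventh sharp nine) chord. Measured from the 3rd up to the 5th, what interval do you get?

minor third

The chord tones of C7#9 (C dominant seventh sharp nine) are C-E-G-Bb-D#.
That puts E below G.
3 letter names make it a third; at 3 semitones (a half step narrower than major) the quality is minor.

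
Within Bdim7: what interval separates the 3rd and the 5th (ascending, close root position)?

m3

The chord tones of B diminished seventh are B–D–F–A♭.
So we need the interval from D up to F.
From D to F: 3 semitones over a third = minor.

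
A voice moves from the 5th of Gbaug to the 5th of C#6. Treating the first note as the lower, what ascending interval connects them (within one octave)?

The 5th of Gbaug is D; the 5th of C#6 is G#.
From D to G#: 6 semitones over a fourth = augmented.

augmented 4th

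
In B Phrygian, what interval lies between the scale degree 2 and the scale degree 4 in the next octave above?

major tenth

The scale runs B C D E F# G A.
Scale degree 2 = C; scale degree 4 (up an octave) = E.
From C to E is 16 semitones, exactly the major tenth.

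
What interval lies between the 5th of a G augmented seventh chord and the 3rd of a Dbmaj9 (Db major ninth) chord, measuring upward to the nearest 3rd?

diminished third

The 5th of G augmented seventh is D#; the 3rd of Dbmaj9 (Db major ninth) is F.
D# up to F is 2 semitones, a whole step narrower than a major third, so the interval is diminished.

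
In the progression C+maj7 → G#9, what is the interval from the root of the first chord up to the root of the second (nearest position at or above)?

The root of C+maj7 is C; the root of G#9 is G#.
5 letter names make it a fifth; at 8 semitones (a half step wider than perfect) the quality is augmented.

augmented fifth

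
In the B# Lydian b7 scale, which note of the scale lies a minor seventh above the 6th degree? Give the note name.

The scale is B# C## D## E## F## G## A#.
The 6th degree is G##; a minor seventh above that is F## — scale degree 5.

F##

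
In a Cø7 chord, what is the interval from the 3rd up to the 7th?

P5

Cm7b5 (C half-diminished seventh) is spelled C-Eb-Gb-Bb.
The 3rd is Eb and the 7th is Bb.
From Eb to Bb is 7 semitones, exactly the perfect fifth.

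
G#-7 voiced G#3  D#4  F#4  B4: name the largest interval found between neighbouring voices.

Adjacent intervals: G#3→D#4 = perfect fifth; D#4→F#4 = minor third; F#4→B4 = perfect fourth.
The largest is G#3 to D#4, a perfect fifth (7 semitones).

P5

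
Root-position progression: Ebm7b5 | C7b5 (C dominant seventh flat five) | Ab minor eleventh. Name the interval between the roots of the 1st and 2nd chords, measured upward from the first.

major 6th

The roots are Eb and C.
Counting 6 letters and 9 half steps from Eb gives a major sixth.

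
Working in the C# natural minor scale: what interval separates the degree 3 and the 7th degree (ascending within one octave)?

The scale runs C# D# E F# G# A B.
Degree 3 = E; scale degree 7 = B.
From E to B is 7 semitones, exactly the perfect fifth.

perfect 5th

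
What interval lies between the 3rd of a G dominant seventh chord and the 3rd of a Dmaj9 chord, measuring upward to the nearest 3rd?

perfect fifth

G dominant seventh has B as its 3rd, and Dmaj9 has F# as its 3rd.
B up to F# spans 5 letter names and 7 semitones — a perfect fifth.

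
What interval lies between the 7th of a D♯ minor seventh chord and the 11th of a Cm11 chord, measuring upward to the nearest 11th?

diminished fourth

D♯ minor seventh has C♯ as its 7th, and Cm11 has F as its 11th.
C♯ up to F is 4 semitones, a half step narrower than a perfect fourth, so the interval is diminished.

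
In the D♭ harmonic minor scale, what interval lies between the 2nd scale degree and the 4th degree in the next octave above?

minor 10th

D♭ harmonic minor: D♭ E♭ F♭ G♭ A♭ B𝄫 C.
That puts E♭ below G♭.
E♭ up to G♭ is 15 semitones, a half step narrower than a major tenth, so the interval is minor.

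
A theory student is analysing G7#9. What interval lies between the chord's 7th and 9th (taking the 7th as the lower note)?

augmented third

G dominant seventh sharp nine is spelled G–B–D–F–A#.
The 7th is F and the 9th is A#.
3 letter names make it a third; at 5 semitones (a half step wider than major) the quality is augmented.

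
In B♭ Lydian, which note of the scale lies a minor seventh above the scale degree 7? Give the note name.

G

The scale is B♭ C D E F G A.
The scale degree 7 is A; a minor seventh above that is G — scale degree 6.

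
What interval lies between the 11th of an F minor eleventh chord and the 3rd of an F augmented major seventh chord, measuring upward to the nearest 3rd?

F minor eleventh has Bb as its 11th, and F augmented major seventh has A as its 3rd.
Counting 7 letters and 11 half steps from Bb gives a major seventh.

M7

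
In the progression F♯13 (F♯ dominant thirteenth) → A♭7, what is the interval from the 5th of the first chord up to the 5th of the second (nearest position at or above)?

diminished 3rd

F♯13 (F♯ dominant thirteenth) has C♯ as its 5th, and A♭7 has E♭ as its 5th.
3 letter names make it a third; at 2 semitones (a whole step narrower than major) the quality is diminished.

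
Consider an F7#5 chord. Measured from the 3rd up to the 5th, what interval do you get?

major third

The chord tones of Faug7 (F augmented seventh) are F A C♯ E♭.
3rd = A; 5th = C♯.
Counting 3 letters and 4 half steps from A gives a major third.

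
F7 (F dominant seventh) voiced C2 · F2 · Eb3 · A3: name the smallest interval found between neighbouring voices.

Adjacent intervals: C2→F2 = perfect fourth; F2→Eb3 = minor seventh; Eb3→A3 = augmented fourth.
The smallest is C2 to F2, a perfect fourth (5 semitones).

perfect fourth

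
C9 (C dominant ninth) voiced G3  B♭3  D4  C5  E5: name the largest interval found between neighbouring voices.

Adjacent intervals: G3→B♭3 = minor third; B♭3→D4 = major third; D4→C5 = minor seventh; C5→E5 = major third.
The largest is D4 to C5, a minor seventh (10 semitones).

minor seventh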